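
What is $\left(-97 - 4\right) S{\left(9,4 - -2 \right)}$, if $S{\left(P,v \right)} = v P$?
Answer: $-5454$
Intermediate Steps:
$S{\left(P,v \right)} = P v$
$\left(-97 - 4\right) S{\left(9,4 - -2 \right)} = \left(-97 - 4\right) 9 \left(4 - -2\right) = - 101 \cdot 9 \left(4 + 2\right) = - 101 \cdot 9 \cdot 6 = \left(-101\right) 54 = -5454$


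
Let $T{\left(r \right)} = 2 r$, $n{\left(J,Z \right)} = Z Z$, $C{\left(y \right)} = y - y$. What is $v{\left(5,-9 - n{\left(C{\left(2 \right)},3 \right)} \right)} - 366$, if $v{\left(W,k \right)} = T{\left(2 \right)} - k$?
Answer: $-344$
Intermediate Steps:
$C{\left(y \right)} = 0$
$n{\left(J,Z \right)} = Z^{2}$
$v{\left(W,k \right)} = 4 - k$ ($v{\left(W,k \right)} = 2 \cdot 2 - k = 4 - k$)
$v{\left(5,-9 - n{\left(C{\left(2 \right)},3 \right)} \right)} - 366 = \left(4 - \left(-9 - 3^{2}\right)\right) - 366 = \left(4 - \left(-9 - 9\right)\right) - 366 = \left(4 - -18\right) - 366 = \left(4 + 18\right) - 366 = 22 - 366 = -344$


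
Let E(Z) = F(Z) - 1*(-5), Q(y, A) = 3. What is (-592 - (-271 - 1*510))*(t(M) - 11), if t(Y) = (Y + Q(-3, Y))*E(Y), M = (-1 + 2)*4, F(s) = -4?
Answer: -756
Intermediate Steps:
M = 4 (M = 1*4 = 4)
E(Z) = 1 (E(Z) = -4 - 1*(-5) = -4 + 5 = 1)
t(Y) = 3 + Y (t(Y) = (Y + 3)*1 = (3 + Y)*1 = 3 + Y)
(-592 - (-271 - 1*510))*(t(M) - 11) = (-592 - (-271 - 1*510))*((3 + 4) - 11) = (-592 - (-271 - 510))*(7 - 11) = (-592 - 1*(-781))*(-4) = (-592 + 781)*(-4) = 189*(-4) = -756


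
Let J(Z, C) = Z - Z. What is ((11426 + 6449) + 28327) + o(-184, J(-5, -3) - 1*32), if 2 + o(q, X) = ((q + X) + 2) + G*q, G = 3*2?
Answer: 44882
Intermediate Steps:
J(Z, C) = 0
G = 6
o(q, X) = X + 7*q (o(q, X) = -2 + (((q + X) + 2) + 6*q) = -2 + (((X + q) + 2) + 6*q) = -2 + ((2 + X + q) + 6*q) = -2 + (2 + X + 7*q) = X + 7*q)
((11426 + 6449) + 28327) + o(-184, J(-5, -3) - 1*32) = ((11426 + 6449) + 28327) + ((0 - 1*32) + 7*(-184)) = (17875 + 28327) + ((0 - 32) - 1288) = 46202 + (-32 - 1288) = 46202 - 1320 = 44882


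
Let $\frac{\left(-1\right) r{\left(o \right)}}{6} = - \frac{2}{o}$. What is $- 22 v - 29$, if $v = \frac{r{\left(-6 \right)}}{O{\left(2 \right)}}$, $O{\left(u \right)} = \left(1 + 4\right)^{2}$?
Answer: $- \frac{681}{25} \approx -27.24$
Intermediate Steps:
$r{\left(o \right)} = \frac{12}{o}$ ($r{\left(o \right)} = - 6 \left(- \frac{2}{o}\right) = \frac{12}{o}$)
$O{\left(u \right)} = 25$ ($O{\left(u \right)} = 5^{2} = 25$)
$v = - \frac{2}{25}$ ($v = \frac{12 \frac{1}{-6}}{25} = 12 \left(- \frac{1}{6}\right) \frac{1}{25} = \left(-2\right) \frac{1}{25} = - \frac{2}{25} \approx -0.08$)
$- 22 v - 29 = \left(-22\right) \left(- \frac{2}{25}\right) - 29 = \frac{44}{25} - 29 = - \frac{681}{25}$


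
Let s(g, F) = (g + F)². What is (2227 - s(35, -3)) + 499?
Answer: 1702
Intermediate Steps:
s(g, F) = (F + g)²
(2227 - s(35, -3)) + 499 = (2227 - (-3 + 35)²) + 499 = (2227 - 1*32²) + 499 = (2227 - 1*1024) + 499 = (2227 - 1024) + 499 = 1203 + 499 = 1702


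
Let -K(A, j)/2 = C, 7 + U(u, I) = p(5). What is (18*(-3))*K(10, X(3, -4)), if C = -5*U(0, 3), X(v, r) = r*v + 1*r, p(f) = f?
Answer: 1080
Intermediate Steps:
X(v, r) = r + r*v (X(v, r) = r*v + r = r + r*v)
U(u, I) = -2 (U(u, I) = -7 + 5 = -2)
C = 10 (C = -5*(-2) = 10)
K(A, j) = -20 (K(A, j) = -2*10 = -20)
(18*(-3))*K(10, X(3, -4)) = (18*(-3))*(-20) = -54*(-20) = 1080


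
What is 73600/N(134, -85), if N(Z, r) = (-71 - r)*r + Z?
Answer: -2300/33 ≈ -69.697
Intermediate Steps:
N(Z, r) = Z + r*(-71 - r) (N(Z, r) = r*(-71 - r) + Z = Z + r*(-71 - r))
73600/N(134, -85) = 73600/(134 - 1*(-85)² - 71*(-85)) = 73600/(134 - 1*7225 + 6035) = 73600/(134 - 7225 + 6035) = 73600/(-1056) = 73600*(-1/1056) = -2300/33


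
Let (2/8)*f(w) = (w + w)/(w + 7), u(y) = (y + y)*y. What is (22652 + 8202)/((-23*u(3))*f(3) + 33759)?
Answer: 154270/163827 ≈ 0.94166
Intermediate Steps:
u(y) = 2*y² (u(y) = (2*y)*y = 2*y²)
f(w) = 8*w/(7 + w) (f(w) = 4*((w + w)/(w + 7)) = 4*((2*w)/(7 + w)) = 4*(2*w/(7 + w)) = 8*w/(7 + w))
(22652 + 8202)/((-23*u(3))*f(3) + 33759) = (22652 + 8202)/((-46*3²)*(8*3/(7 + 3)) + 33759) = 30854/((-46*9)*(8*3/10) + 33759) = 30854/((-23*18)*(8*3*(⅒)) + 33759) = 30854/(-414*12/5 + 33759) = 30854/(-4968/5 + 33759) = 30854/(163827/5) = 30854*(5/163827) = 154270/163827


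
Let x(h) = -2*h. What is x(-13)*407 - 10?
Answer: 10572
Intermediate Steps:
x(-13)*407 - 10 = -2*(-13)*407 - 10 = 26*407 - 10 = 10582 - 10 = 10572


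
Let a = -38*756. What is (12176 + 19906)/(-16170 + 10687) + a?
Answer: -157547706/5483 ≈ -28734.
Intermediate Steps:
a = -28728
(12176 + 19906)/(-16170 + 10687) + a = (12176 + 19906)/(-16170 + 10687) - 28728 = 32082/(-5483) - 28728 = 32082*(-1/5483) - 28728 = -32082/5483 - 28728 = -157547706/5483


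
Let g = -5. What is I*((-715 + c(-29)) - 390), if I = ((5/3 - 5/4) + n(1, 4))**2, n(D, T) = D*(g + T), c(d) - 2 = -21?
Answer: -13769/36 ≈ -382.47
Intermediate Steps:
c(d) = -19 (c(d) = 2 - 21 = -19)
n(D, T) = D*(-5 + T)
I = 49/144 (I = ((5/3 - 5/4) + 1*(-5 + 4))**2 = ((5*(1/3) - 5*1/4) + 1*(-1))**2 = ((5/3 - 5/4) - 1)**2 = (5/12 - 1)**2 = (-7/12)**2 = 49/144 ≈ 0.34028)
I*((-715 + c(-29)) - 390) = 49*((-715 - 19) - 390)/144 = 49*(-734 - 390)/144 = (49/144)*(-1124) = -13769/36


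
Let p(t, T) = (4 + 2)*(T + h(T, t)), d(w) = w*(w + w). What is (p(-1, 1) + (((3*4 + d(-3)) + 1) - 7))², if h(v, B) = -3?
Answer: 144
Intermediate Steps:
d(w) = 2*w² (d(w) = w*(2*w) = 2*w²)
p(t, T) = -18 + 6*T (p(t, T) = (4 + 2)*(T - 3) = 6*(-3 + T) = -18 + 6*T)
(p(-1, 1) + (((3*4 + d(-3)) + 1) - 7))² = ((-18 + 6*1) + (((3*4 + 2*(-3)²) + 1) - 7))² = ((-18 + 6) + (((12 + 2*9) + 1) - 7))² = (-12 + (((12 + 18) + 1) - 7))² = (-12 + ((30 + 1) - 7))² = (-12 + (31 - 7))² = (-12 + 24)² = 12² = 144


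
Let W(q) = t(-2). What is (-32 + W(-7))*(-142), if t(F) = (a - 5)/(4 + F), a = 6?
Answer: 4473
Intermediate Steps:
t(F) = 1/(4 + F) (t(F) = (6 - 5)/(4 + F) = 1/(4 + F))
W(q) = 1/2 (W(q) = 1/(4 - 2) = 1/2)
(-32 + W(-7))*(-142) = (-32 + 1/2)*(-142) = -63/2*(-142) = 4473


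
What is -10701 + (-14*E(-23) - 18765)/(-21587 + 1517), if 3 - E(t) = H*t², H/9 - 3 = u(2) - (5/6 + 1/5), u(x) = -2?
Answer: -178956701/16725 ≈ -10700.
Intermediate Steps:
H = -3/10 (H = 27 + 9*(-2 - (5/6 + 1/5)) = 27 + 9*(-2 - (5*(⅙) + 1*(⅕))) = 27 + 9*(-2 - (⅚ + ⅕)) = 27 + 9*(-2 - 1*31/30) = 27 + 9*(-2 - 31/30) = 27 + 9*(-91/30) = 27 - 273/10 = -3/10 ≈ -0.30000)
E(t) = 3 + 3*t²/10 (E(t) = 3 - (-3)*t²/10 = 3 + 3*t²/10)
-10701 + (-14*E(-23) - 18765)/(-21587 + 1517) = -10701 + (-14*(3 + (3/10)*(-23)²) - 18765)/(-21587 + 1517) = -10701 + (-14*(3 + (3/10)*529) - 18765)/(-20070) = -10701 + (-14*(3 + 1587/10) - 18765)*(-1/20070) = -10701 + (-14*1617/10 - 18765)*(-1/20070) = -10701 + (-11319/5 - 18765)*(-1/20070) = -10701 - 105144/5*(-1/20070) = -10701 + 17524/16725 = -178956701/16725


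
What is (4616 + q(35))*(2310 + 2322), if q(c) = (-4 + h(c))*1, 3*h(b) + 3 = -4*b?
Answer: 21141992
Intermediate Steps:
h(b) = -1 - 4*b/3 (h(b) = -1 + (-4*b)/3 = -1 - 4*b/3)
q(c) = -5 - 4*c/3 (q(c) = (-4 + (-1 - 4*c/3))*1 = (-5 - 4*c/3)*1 = -5 - 4*c/3)
(4616 + q(35))*(2310 + 2322) = (4616 + (-5 - 4/3*35))*(2310 + 2322) = (4616 + (-5 - 140/3))*4632 = (4616 - 155/3)*4632 = (13693/3)*4632 = 21141992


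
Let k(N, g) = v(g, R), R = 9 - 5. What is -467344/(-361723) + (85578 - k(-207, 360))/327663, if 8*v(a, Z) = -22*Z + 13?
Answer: 490907357651/316061982264 ≈ 1.5532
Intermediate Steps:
R = 4
v(a, Z) = 13/8 - 11*Z/4 (v(a, Z) = (-22*Z + 13)/8 = (13 - 22*Z)/8 = 13/8 - 11*Z/4)
k(N, g) = -75/8 (k(N, g) = 13/8 - 11/4*4 = 13/8 - 11 = -75/8)
-467344/(-361723) + (85578 - k(-207, 360))/327663 = -467344/(-361723) + (85578 - 1*(-75/8))/327663 = -467344*(-1/361723) + (85578 + 75/8)*(1/327663) = 467344/361723 + (684699/8)*(1/327663) = 467344/361723 + 228233/873768 = 490907357651/316061982264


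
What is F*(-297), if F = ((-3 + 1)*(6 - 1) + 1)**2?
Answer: -24057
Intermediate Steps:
F = 81 (F = (-2*5 + 1)**2 = (-10 + 1)**2 = (-9)**2 = 81)
F*(-297) = 81*(-297) = -24057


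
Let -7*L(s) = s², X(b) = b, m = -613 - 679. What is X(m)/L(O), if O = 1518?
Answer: 2261/576081 ≈ 0.0039248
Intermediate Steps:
m = -1292
L(s) = -s²/7
X(m)/L(O) = -1292/((-⅐*1518²)) = -1292/((-⅐*2304324)) = -1292/(-2304324/7) = -1292*(-7/2304324) = 2261/576081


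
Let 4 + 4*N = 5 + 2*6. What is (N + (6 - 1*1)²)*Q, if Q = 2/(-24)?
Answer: -113/48 ≈ -2.3542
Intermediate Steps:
Q = -1/12 (Q = 2*(-1/24) = -1/12 ≈ -0.083333)
N = 13/4 (N = -1 + (5 + 2*6)/4 = -1 + (5 + 12)/4 = -1 + (¼)*17 = -1 + 17/4 = 13/4 ≈ 3.2500)
(N + (6 - 1*1)²)*Q = (13/4 + (6 - 1*1)²)*(-1/12) = (13/4 + (6 - 1)²)*(-1/12) = (13/4 + 5²)*(-1/12) = (13/4 + 25)*(-1/12) = (113/4)*(-1/12) = -113/48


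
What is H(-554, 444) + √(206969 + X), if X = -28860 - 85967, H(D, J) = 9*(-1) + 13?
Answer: 4 + 3*√10238 ≈ 307.55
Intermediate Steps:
H(D, J) = 4 (H(D, J) = -9 + 13 = 4)
X = -114827
H(-554, 444) + √(206969 + X) = 4 + √(206969 - 114827) = 4 + √92142 = 4 + 3*√10238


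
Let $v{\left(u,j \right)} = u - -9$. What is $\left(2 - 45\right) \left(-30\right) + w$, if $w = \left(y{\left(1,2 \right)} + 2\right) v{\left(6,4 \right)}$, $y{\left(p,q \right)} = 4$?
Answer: $1380$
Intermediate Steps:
$v{\left(u,j \right)} = 9 + u$ ($v{\left(u,j \right)} = u + 9 = 9 + u$)
$w = 90$ ($w = \left(4 + 2\right) \left(9 + 6\right) = 6 \cdot 15 = 90$)
$\left(2 - 45\right) \left(-30\right) + w = \left(2 - 45\right) \left(-30\right) + 90 = \left(-43\right) \left(-30\right) + 90 = 1290 + 90 = 1380$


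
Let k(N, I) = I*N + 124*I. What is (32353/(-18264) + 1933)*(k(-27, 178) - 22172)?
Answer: -86522115427/9132 ≈ -9.4746e+6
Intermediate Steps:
k(N, I) = 124*I + I*N
(32353/(-18264) + 1933)*(k(-27, 178) - 22172) = (32353/(-18264) + 1933)*(178*(124 - 27) - 22172) = (32353*(-1/18264) + 1933)*(178*97 - 22172) = (-32353/18264 + 1933)*(17266 - 22172) = (35271959/18264)*(-4906) = -86522115427/9132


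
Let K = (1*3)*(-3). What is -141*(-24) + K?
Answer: 3375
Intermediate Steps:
K = -9 (K = 3*(-3) = -9)
-141*(-24) + K = -141*(-24) - 9 = 3384 - 9 = 3375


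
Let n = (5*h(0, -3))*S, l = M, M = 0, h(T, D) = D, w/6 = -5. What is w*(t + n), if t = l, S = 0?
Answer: 0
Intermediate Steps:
w = -30 (w = 6*(-5) = -30)
l = 0
t = 0
n = 0 (n = (5*(-3))*0 = -15*0 = 0)
w*(t + n) = -30*(0 + 0) = -30*0 = 0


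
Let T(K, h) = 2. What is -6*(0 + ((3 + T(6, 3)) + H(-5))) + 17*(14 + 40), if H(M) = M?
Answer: 918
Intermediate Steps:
-6*(0 + ((3 + T(6, 3)) + H(-5))) + 17*(14 + 40) = -6*(0 + ((3 + 2) - 5)) + 17*(14 + 40) = -6*(0 + (5 - 5)) + 17*54 = -6*(0 + 0) + 918 = -6*0 + 918 = -1*0 + 918 = 0 + 918 = 918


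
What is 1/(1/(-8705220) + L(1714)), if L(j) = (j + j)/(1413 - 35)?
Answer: 5997896580/14920746391 ≈ 0.40198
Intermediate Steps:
L(j) = j/689 (L(j) = (2*j)/1378 = (2*j)*(1/1378) = j/689)
1/(1/(-8705220) + L(1714)) = 1/(1/(-8705220) + (1/689)*1714) = 1/(-1/8705220 + 1714/689) = 1/(14920746391/5997896580) = 5997896580/14920746391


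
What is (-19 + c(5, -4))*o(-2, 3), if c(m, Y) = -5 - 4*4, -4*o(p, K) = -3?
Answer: -30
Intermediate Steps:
o(p, K) = 3/4 (o(p, K) = -1/4*(-3) = 3/4)
c(m, Y) = -21 (c(m, Y) = -5 - 16 = -21)
(-19 + c(5, -4))*o(-2, 3) = (-19 - 21)*(3/4) = -40*3/4 = -30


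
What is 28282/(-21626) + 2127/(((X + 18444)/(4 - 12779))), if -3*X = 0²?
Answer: -98025416043/66478324 ≈ -1474.5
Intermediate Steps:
X = 0 (X = -⅓*0² = -⅓*0 = 0)
28282/(-21626) + 2127/(((X + 18444)/(4 - 12779))) = 28282/(-21626) + 2127/(((0 + 18444)/(4 - 12779))) = 28282*(-1/21626) + 2127/((18444/(-12775))) = -14141/10813 + 2127/((18444*(-1/12775))) = -14141/10813 + 2127/(-18444/12775) = -14141/10813 + 2127*(-12775/18444) = -14141/10813 - 9057475/6148 = -98025416043/66478324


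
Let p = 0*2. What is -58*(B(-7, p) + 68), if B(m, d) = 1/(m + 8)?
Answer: -4002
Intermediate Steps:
p = 0
B(m, d) = 1/(8 + m)
-58*(B(-7, p) + 68) = -58*(1/(8 - 7) + 68) = -58*(1/1 + 68) = -58*(1 + 68) = -58*69 = -4002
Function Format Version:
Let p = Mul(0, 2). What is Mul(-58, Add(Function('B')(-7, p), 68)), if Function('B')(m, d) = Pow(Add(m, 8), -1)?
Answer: -4002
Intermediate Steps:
p = 0
Function('B')(m, d) = Pow(Add(8, m), -1)
Mul(-58, Add(Function('B')(-7, p), 68)) = Mul(-58, Add(Pow(Add(8, -7), -1), 68)) = Mul(-58, Add(Pow(1, -1), 68)) = Mul(-58, Add(1, 68)) = Mul(-58, 69) = -4002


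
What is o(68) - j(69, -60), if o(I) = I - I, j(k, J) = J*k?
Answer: 4140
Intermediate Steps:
o(I) = 0
o(68) - j(69, -60) = 0 - (-60)*69 = 0 - 1*(-4140) = 0 + 4140 = 4140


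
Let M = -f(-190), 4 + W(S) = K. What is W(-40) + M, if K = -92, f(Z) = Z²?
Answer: -36196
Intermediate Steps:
W(S) = -96 (W(S) = -4 - 92 = -96)
M = -36100 (M = -1*(-190)² = -1*36100 = -36100)
W(-40) + M = -96 - 36100 = -36196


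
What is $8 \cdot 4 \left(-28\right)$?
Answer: $-896$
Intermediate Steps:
$8 \cdot 4 \left(-28\right) = 32 \left(-28\right) = -896$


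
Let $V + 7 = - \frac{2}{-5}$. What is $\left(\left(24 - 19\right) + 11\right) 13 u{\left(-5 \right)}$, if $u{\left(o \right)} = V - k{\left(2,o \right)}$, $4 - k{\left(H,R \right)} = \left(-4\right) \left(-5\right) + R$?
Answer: $\frac{4576}{5} \approx 915.2$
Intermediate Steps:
$k{\left(H,R \right)} = -16 - R$ ($k{\left(H,R \right)} = 4 - \left(\left(-4\right) \left(-5\right) + R\right) = 4 - \left(20 + R\right) = -16 - R$)
$V = - \frac{33}{5}$ ($V = -7 - \frac{2}{-5} = -7 - - \frac{2}{5} = -7 + \frac{2}{5} = - \frac{33}{5} \approx -6.6$)
$u{\left(o \right)} = \frac{47}{5} + o$ ($u{\left(o \right)} = - \frac{33}{5} - \left(-16 - o\right) = - \frac{33}{5} + \left(16 + o\right) = \frac{47}{5} + o$)
$\left(\left(24 - 19\right) + 11\right) 13 u{\left(-5 \right)} = \left(\left(24 - 19\right) + 11\right) 13 \left(\frac{47}{5} - 5\right) = \left(5 + 11\right) 13 \cdot \frac{22}{5} = 16 \cdot 13 \cdot \frac{22}{5} = 208 \cdot \frac{22}{5} = \frac{4576}{5}$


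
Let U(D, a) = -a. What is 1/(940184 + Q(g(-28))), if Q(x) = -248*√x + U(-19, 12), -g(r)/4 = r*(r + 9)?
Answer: 235043/221013567524 + 62*I*√133/55253391881 ≈ 1.0635e-6 + 1.2941e-8*I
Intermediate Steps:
g(r) = -4*r*(9 + r) (g(r) = -4*r*(r + 9) = -4*r*(9 + r))
Q(x) = -12 - 248*√x (Q(x) = -248*√x - 1*12 = -248*√x - 12 = -12 - 248*√x)
1/(940184 + Q(g(-28))) = 1/(940184 + (-12 - 248*4*I*√133)) = 1/(940184 + (-12 - 992*I*√133)) = 1/(940172 - 992*I*√133)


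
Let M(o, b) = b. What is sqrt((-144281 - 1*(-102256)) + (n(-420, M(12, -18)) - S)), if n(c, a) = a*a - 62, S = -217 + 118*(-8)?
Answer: I*sqrt(40602) ≈ 201.5*I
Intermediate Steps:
S = -1161 (S = -217 - 944 = -1161)
n(c, a) = -62 + a**2 (n(c, a) = a**2 - 62 = -62 + a**2)
sqrt((-144281 - 1*(-102256)) + (n(-420, M(12, -18)) - S)) = sqrt((-144281 - 1*(-102256)) + ((-62 + (-18)**2) - 1*(-1161))) = sqrt((-144281 + 102256) + ((-62 + 324) + 1161)) = sqrt(-42025 + (262 + 1161)) = sqrt(-42025 + 1423) = sqrt(-40602) = I*sqrt(40602)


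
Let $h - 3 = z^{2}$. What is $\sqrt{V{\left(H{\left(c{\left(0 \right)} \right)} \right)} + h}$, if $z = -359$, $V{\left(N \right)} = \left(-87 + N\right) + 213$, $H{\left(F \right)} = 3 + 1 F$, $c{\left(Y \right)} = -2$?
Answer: $\sqrt{129011} \approx 359.18$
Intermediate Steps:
$H{\left(F \right)} = 3 + F$
$V{\left(N \right)} = 126 + N$
$h = 128884$ ($h = 3 + \left(-359\right)^{2} = 3 + 128881 = 128884$)
$\sqrt{V{\left(H{\left(c{\left(0 \right)} \right)} \right)} + h} = \sqrt{\left(126 + \left(3 - 2\right)\right) + 128884} = \sqrt{\left(126 + 1\right) + 128884} = \sqrt{127 + 128884} = \sqrt{129011}$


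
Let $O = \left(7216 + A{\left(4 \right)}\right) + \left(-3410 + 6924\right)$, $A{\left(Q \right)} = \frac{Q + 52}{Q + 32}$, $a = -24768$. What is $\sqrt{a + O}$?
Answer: $\frac{2 i \sqrt{31582}}{3} \approx 118.48 i$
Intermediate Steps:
$A{\left(Q \right)} = \frac{52 + Q}{32 + Q}$
$O = \frac{96584}{9}$ ($O = \left(7216 + \frac{52 + 4}{32 + 4}\right) + \left(-3410 + 6924\right) = \left(7216 + \frac{1}{36} \cdot 56\right) + 3514 = \left(7216 + \frac{14}{9}\right) + 3514 = \frac{64958}{9} + 3514 = \frac{96584}{9} \approx 10732.0$)
$\sqrt{a + O} = \sqrt{-24768 + \frac{96584}{9}} = \sqrt{- \frac{126328}{9}} = \frac{2 i \sqrt{31582}}{3}$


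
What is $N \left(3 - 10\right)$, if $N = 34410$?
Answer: $-240870$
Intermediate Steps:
$N \left(3 - 10\right) = 34410 \left(3 - 10\right) = 34410 \left(-7\right) = -240870$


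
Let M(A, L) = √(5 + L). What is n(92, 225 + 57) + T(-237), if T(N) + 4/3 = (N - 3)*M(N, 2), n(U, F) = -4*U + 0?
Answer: -1108/3 - 240*√7 ≈ -1004.3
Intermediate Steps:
n(U, F) = -4*U
T(N) = -4/3 + √7*(-3 + N) (T(N) = -4/3 + (N - 3)*√(5 + 2) = -4/3 + (-3 + N)*√7 = -4/3 + √7*(-3 + N))
n(92, 225 + 57) + T(-237) = -4*92 + (-4/3 - 3*√7 - 237*√7) = -368 + (-4/3 - 240*√7) = -1108/3 - 240*√7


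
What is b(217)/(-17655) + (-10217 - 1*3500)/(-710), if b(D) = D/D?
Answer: 9686917/501402 ≈ 19.320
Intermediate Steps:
b(D) = 1
b(217)/(-17655) + (-10217 - 1*3500)/(-710) = 1/(-17655) + (-10217 - 1*3500)/(-710) = 1*(-1/17655) + (-10217 - 3500)*(-1/710) = -1/17655 - 13717*(-1/710) = -1/17655 + 13717/710 = 9686917/501402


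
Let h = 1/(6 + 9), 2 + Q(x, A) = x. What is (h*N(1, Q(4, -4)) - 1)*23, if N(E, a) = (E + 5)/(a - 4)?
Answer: -138/5 ≈ -27.600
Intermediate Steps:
Q(x, A) = -2 + x
h = 1/15 ≈ 0.066667
N(E, a) = (5 + E)/(-4 + a)
(h*N(1, Q(4, -4)) - 1)*23 = (((5 + 1)/(-4 + (-2 + 4)))/15 - 1)*23 = ((6/(-4 + 2))/15 - 1)*23 = ((6/(-2))/15 - 1)*23 = ((-1/2*6)/15 - 1)*23 = ((1/15)*(-3) - 1)*23 = (-1/5 - 1)*23 = -6/5*23 = -138/5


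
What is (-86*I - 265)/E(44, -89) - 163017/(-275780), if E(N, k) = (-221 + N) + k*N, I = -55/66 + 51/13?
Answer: 31730009099/44021934060 ≈ 0.72078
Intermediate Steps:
I = 241/78 (I = -55*1/66 + 51*(1/13) = -⅚ + 51/13 = 241/78 ≈ 3.0897)
E(N, k) = -221 + N + N*k (E(N, k) = (-221 + N) + N*k = -221 + N + N*k)
(-86*I - 265)/E(44, -89) - 163017/(-275780) = (-86*241/78 - 265)/(-221 + 44 + 44*(-89)) - 163017/(-275780) = (-10363/39 - 265)/(-221 + 44 - 3916) - 163017*(-1/275780) = -20698/39/(-4093) + 163017/275780 = -20698/39*(-1/4093) + 163017/275780 = 20698/159627 + 163017/275780 = 31730009099/44021934060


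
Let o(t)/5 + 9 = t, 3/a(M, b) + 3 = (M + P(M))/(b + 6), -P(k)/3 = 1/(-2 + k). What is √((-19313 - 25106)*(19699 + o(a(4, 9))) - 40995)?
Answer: I*√252244072999/17 ≈ 29543.0*I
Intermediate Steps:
P(k) = -3/(-2 + k)
a(M, b) = 3/(-3 + (M - 3/(-2 + M))/(6 + b)) (a(M, b) = 3/(-3 + (M - 3/(-2 + M))/(b + 6)) = 3/(-3 + (M - 3/(-2 + M))/(6 + b)))
o(t) = -45 + 5*t
√((-19313 - 25106)*(19699 + o(a(4, 9))) - 40995) = √((-19313 - 25106)*(19699 + (-45 + 5*(-3*(-2 + 4)*(6 + 9)/(3 + (-2 + 4)*(18 - 1*4 + 3*9))))) - 40995) = √(-44419*(19699 + (-45 + 5*(-3*2*15/(3 + 2*(18 - 4 + 27))))) - 40995) = √(-44419*(19699 + (-45 + 5*(-3*2*15/(3 + 2*41)))) - 40995) = √(-44419*(19699 + (-45 + 5*(-3*2*15/(3 + 82)))) - 40995) = √(-44419*(19699 + (-45 + 5*(-3*2*15/85))) - 40995) = √(-44419*(19699 + (-45 + 5*(-3*1/85*2*15))) - 40995) = √(-44419*(19699 + (-45 + 5*(-18/17))) - 40995) = √(-44419*(19699 + (-45 - 90/17)) - 40995) = √(-44419*(19699 - 855/17) - 40995) = √(-44419*334028/17 - 40995) = √(-14837189732/17 - 40995) = √(-14837886647/17) = I*√252244072999/17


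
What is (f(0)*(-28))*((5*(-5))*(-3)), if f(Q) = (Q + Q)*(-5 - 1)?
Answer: 0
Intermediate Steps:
f(Q) = -12*Q (f(Q) = (2*Q)*(-6) = -12*Q)
(f(0)*(-28))*((5*(-5))*(-3)) = (-12*0*(-28))*((5*(-5))*(-3)) = (0*(-28))*(-25*(-3)) = 0*75 = 0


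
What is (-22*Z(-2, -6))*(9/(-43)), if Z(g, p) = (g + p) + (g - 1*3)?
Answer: -2574/43 ≈ -59.860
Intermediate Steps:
Z(g, p) = -3 + p + 2*g (Z(g, p) = (g + p) + (g - 3) = (g + p) + (-3 + g) = -3 + p + 2*g)
(-22*Z(-2, -6))*(9/(-43)) = (-22*(-3 - 6 + 2*(-2)))*(9/(-43)) = (-22*(-3 - 6 - 4))*(9*(-1/43)) = -22*(-13)*(-9/43) = 286*(-9/43) = -2574/43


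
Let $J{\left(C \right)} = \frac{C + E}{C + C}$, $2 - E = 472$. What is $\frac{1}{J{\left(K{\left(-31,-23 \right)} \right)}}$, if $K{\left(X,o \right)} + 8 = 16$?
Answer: $- \frac{8}{231} \approx -0.034632$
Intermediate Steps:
$E = -470$ ($E = 2 - 472 = -470$)
$K{\left(X,o \right)} = 8$ ($K{\left(X,o \right)} = -8 + 16 = 8$)
$J{\left(C \right)} = \frac{-470 + C}{2 C}$ ($J{\left(C \right)} = \frac{C - 470}{C + C} = \frac{-470 + C}{2 C}$)
$\frac{1}{J{\left(K{\left(-31,-23 \right)} \right)}} = \frac{1}{\frac{1}{2} \cdot \frac{1}{8} \left(-470 + 8\right)} = \frac{1}{\frac{1}{2} \cdot \frac{1}{8} \left(-462\right)} = \frac{1}{- \frac{231}{8}} = - \frac{8}{231}$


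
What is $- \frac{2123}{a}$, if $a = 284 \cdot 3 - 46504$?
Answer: $\frac{2123}{45652} \approx 0.046504$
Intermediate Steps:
$a = -45652$ ($a = 852 - 46504 = -45652$)
$- \frac{2123}{a} = - \frac{2123}{-45652} = \left(-2123\right) \left(- \frac{1}{45652}\right) = \frac{2123}{45652}$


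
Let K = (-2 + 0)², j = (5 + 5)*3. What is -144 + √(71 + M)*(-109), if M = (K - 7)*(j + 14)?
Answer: -144 - 109*I*√61 ≈ -144.0 - 851.32*I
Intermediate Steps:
j = 30 (j = 10*3 = 30)
K = 4 (K = (-2)² = 4)
M = -132 (M = (4 - 7)*(30 + 14) = -3*44 = -132)
-144 + √(71 + M)*(-109) = -144 + √(71 - 132)*(-109) = -144 + √(-61)*(-109) = -144 + (I*√61)*(-109) = -144 - 109*I*√61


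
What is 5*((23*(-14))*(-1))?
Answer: 1610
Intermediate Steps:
5*((23*(-14))*(-1)) = 5*(-322*(-1)) = 5*322 = 1610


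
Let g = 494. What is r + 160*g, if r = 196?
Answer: 79236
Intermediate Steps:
r + 160*g = 196 + 160*494 = 196 + 79040 = 79236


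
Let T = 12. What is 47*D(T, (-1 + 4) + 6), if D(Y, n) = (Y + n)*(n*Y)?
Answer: 106596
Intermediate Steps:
D(Y, n) = Y*n*(Y + n) (D(Y, n) = (Y + n)*(Y*n) = Y*n*(Y + n))
47*D(T, (-1 + 4) + 6) = 47*(12*((-1 + 4) + 6)*(12 + ((-1 + 4) + 6))) = 47*(12*(3 + 6)*(12 + (3 + 6))) = 47*(12*9*(12 + 9)) = 47*(12*9*21) = 47*2268 = 106596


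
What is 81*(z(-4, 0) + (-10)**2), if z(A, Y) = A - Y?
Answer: 7776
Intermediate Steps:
81*(z(-4, 0) + (-10)**2) = 81*((-4 - 1*0) + (-10)**2) = 81*((-4 + 0) + 100) = 81*(-4 + 100) = 81*96 = 7776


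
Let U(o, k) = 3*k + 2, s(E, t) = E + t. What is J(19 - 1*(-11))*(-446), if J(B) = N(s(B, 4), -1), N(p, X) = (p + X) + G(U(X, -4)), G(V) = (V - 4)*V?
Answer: -77158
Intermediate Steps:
U(o, k) = 2 + 3*k
G(V) = V*(-4 + V) (G(V) = (-4 + V)*V = V*(-4 + V))
N(p, X) = 140 + X + p (N(p, X) = (p + X) + (2 + 3*(-4))*(-4 + (2 + 3*(-4))) = (X + p) + (2 - 12)*(-4 + (2 - 12)) = (X + p) - 10*(-4 - 10) = (X + p) - 10*(-14) = (X + p) + 140 = 140 + X + p)
J(B) = 143 + B (J(B) = 140 - 1 + (B + 4) = 140 - 1 + (4 + B) = 143 + B)
J(19 - 1*(-11))*(-446) = (143 + (19 - 1*(-11)))*(-446) = (143 + (19 + 11))*(-446) = (143 + 30)*(-446) = 173*(-446) = -77158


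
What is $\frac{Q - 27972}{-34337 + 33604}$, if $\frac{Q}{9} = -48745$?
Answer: $\frac{466677}{733} \approx 636.67$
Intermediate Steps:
$Q = -438705$ ($Q = 9 \left(-48745\right) = -438705$)
$\frac{Q - 27972}{-34337 + 33604} = \frac{-438705 - 27972}{-34337 + 33604} = - \frac{466677}{-733} = \left(-466677\right) \left(- \frac{1}{733}\right) = \frac{466677}{733}$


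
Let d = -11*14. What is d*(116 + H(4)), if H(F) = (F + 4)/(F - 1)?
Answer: -54824/3 ≈ -18275.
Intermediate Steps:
d = -154
H(F) = (4 + F)/(-1 + F)
d*(116 + H(4)) = -154*(116 + (4 + 4)/(-1 + 4)) = -154*(116 + 8/3) = -154*356/3 = -54824/3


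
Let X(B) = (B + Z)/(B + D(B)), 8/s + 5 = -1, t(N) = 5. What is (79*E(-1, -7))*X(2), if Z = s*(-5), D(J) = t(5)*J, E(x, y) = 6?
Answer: 1027/3 ≈ 342.33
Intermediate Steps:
s = -4/3 (s = 8/(-5 - 1) = 8/(-6) = 8*(-⅙) = -4/3 ≈ -1.3333)
D(J) = 5*J
Z = 20/3 (Z = -4/3*(-5) = 20/3 ≈ 6.6667)
X(B) = (20/3 + B)/(6*B) (X(B) = (B + 20/3)/(B + 5*B) = (20/3 + B)/((6*B)) = (20/3 + B)*(1/(6*B)) = (20/3 + B)/(6*B))
(79*E(-1, -7))*X(2) = (79*6)*((1/18)*(20 + 3*2)/2) = 474*((1/18)*(½)*(20 + 6)) = 474*((1/18)*(½)*26) = 474*(13/18) = 1027/3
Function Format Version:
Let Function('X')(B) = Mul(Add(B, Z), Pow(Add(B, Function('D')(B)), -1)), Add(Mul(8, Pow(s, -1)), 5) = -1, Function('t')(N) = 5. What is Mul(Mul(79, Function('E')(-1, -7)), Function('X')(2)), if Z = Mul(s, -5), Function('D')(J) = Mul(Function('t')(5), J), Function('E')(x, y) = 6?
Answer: Rational(1027, 3) ≈ 342.33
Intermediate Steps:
s = Rational(-4, 3) (s = Mul(8, Pow(Add(-5, -1), -1)) = Mul(8, Pow(-6, -1)) = Mul(8, Rational(-1, 6)) = Rational(-4, 3) ≈ -1.3333)
Function('D')(J) = Mul(5, J)
Z = Rational(20, 3) (Z = Mul(Rational(-4, 3), -5) = Rational(20, 3) ≈ 6.6667)
Function('X')(B) = Mul(Rational(1, 6), Pow(B, -1), Add(Rational(20, 3), B)) (Function('X')(B) = Mul(Add(B, Rational(20, 3)), Pow(Add(B, Mul(5, B)), -1)) = Mul(Add(Rational(20, 3), B), Pow(Mul(6, B), -1)) = Mul(Add(Rational(20, 3), B), Mul(Rational(1, 6), Pow(B, -1))) = Mul(Rational(1, 6), Pow(B, -1), Add(Rational(20, 3), B)))
Mul(Mul(79, Function('E')(-1, -7)), Function('X')(2)) = Mul(Mul(79, 6), Mul(Rational(1, 18), Pow(2, -1), Add(20, Mul(3, 2)))) = Mul(474, Mul(Rational(1, 18), Rational(1, 2), Add(20, 6))) = Mul(474, Mul(Rational(1, 18), Rational(1, 2), 26)) = Mul(474, Rational(13, 18)) = Rational(1027, 3)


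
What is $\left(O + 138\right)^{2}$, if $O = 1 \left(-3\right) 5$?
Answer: $15129$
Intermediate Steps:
$O = -15$ ($O = \left(-3\right) 5 = -15$)
$\left(O + 138\right)^{2} = \left(-15 + 138\right)^{2} = 123^{2} = 15129$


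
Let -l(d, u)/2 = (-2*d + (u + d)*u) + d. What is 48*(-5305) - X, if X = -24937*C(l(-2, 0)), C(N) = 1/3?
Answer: -738983/3 ≈ -2.4633e+5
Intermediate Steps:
l(d, u) = 2*d - 2*u*(d + u) (l(d, u) = -2*((-2*d + (u + d)*u) + d) = -2*((-2*d + (d + u)*u) + d) = -2*((-2*d + u*(d + u)) + d) = -2*(-d + u*(d + u)) = 2*d - 2*u*(d + u))
C(N) = ⅓
X = -24937/3 (X = -24937*⅓ = -24937/3 ≈ -8312.3)
48*(-5305) - X = 48*(-5305) - 1*(-24937/3) = -254640 + 24937/3 = -738983/3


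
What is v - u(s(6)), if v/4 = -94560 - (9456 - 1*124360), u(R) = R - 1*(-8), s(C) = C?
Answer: 81362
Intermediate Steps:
u(R) = 8 + R (u(R) = R + 8 = 8 + R)
v = 81376 (v = 4*(-94560 - (9456 - 1*124360)) = 4*(-94560 - (9456 - 124360)) = 4*(-94560 - 1*(-114904)) = 4*(-94560 + 114904) = 4*20344 = 81376)
v - u(s(6)) = 81376 - (8 + 6) = 81376 - 1*14 = 81376 - 14 = 81362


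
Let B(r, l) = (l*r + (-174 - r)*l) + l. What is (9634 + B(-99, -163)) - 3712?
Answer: 34121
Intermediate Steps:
B(r, l) = l + l*r + l*(-174 - r) (B(r, l) = (l*r + l*(-174 - r)) + l = l + l*r + l*(-174 - r))
(9634 + B(-99, -163)) - 3712 = (9634 - 173*(-163)) - 3712 = (9634 + 28199) - 3712 = 37833 - 3712 = 34121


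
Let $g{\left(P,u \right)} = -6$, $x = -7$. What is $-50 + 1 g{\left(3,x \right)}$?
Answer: $-56$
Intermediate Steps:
$-50 + 1 g{\left(3,x \right)} = -50 + 1 \left(-6\right) = -50 - 6 = -56$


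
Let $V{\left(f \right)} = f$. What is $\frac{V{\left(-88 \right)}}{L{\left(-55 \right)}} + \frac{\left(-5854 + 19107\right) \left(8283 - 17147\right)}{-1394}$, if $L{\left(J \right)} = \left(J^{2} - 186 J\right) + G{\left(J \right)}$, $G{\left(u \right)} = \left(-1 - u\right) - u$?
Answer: $\frac{196241290602}{2328677} \approx 84272.0$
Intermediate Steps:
$G{\left(u \right)} = -1 - 2 u$
$L{\left(J \right)} = -1 + J^{2} - 188 J$ ($L{\left(J \right)} = \left(J^{2} - 186 J\right) - \left(1 + 2 J\right) = -1 + J^{2} - 188 J$)
$\frac{V{\left(-88 \right)}}{L{\left(-55 \right)}} + \frac{\left(-5854 + 19107\right) \left(8283 - 17147\right)}{-1394} = - \frac{88}{-1 + \left(-55\right)^{2} - -10340} + \frac{\left(-5854 + 19107\right) \left(8283 - 17147\right)}{-1394} = - \frac{88}{-1 + 3025 + 10340} + 13253 \left(-8864\right) \left(- \frac{1}{1394}\right) = - \frac{88}{13364} - - \frac{58737296}{697} = \left(-88\right) \frac{1}{13364} + \frac{58737296}{697} = - \frac{22}{3341} + \frac{58737296}{697} = \frac{196241290602}{2328677}$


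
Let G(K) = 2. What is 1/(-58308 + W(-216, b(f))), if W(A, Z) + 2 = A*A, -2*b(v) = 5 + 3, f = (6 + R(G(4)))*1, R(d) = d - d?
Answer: -1/11654 ≈ -8.5807e-5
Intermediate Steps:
R(d) = 0
f = 6 (f = (6 + 0)*1 = 6*1 = 6)
b(v) = -4 (b(v) = -(5 + 3)/2 = -½*8 = -4)
W(A, Z) = -2 + A² (W(A, Z) = -2 + A*A = -2 + A²)
1/(-58308 + W(-216, b(f))) = 1/(-58308 + (-2 + (-216)²)) = 1/(-58308 + (-2 + 46656)) = 1/(-58308 + 46654) = 1/(-11654) = -1/11654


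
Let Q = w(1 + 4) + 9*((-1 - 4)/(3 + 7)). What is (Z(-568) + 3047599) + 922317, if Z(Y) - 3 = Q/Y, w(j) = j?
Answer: 4509827983/1136 ≈ 3.9699e+6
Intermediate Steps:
Q = 1/2 (Q = (1 + 4) + 9*((-1 - 4)/(3 + 7)) = 5 + 9*(-5/10) = 5 + 9*(-5*1/10) = 5 + 9*(-1/2) = 5 - 9/2 = 1/2 ≈ 0.50000)
Z(Y) = 3 + 1/(2*Y)
(Z(-568) + 3047599) + 922317 = ((3 + (1/2)/(-568)) + 3047599) + 922317 = ((3 + (1/2)*(-1/568)) + 3047599) + 922317 = ((3 - 1/1136) + 3047599) + 922317 = (3407/1136 + 3047599) + 922317 = 3462075871/1136 + 922317 = 4509827983/1136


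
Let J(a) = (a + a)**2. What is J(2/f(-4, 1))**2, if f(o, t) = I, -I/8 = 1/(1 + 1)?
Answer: 1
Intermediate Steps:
I = -4 (I = -8/(1 + 1) = -8/2 = -8*1/2 = -4)
f(o, t) = -4
J(a) = 4*a**2 (J(a) = (2*a)**2 = 4*a**2)
J(2/f(-4, 1))**2 = (4*(2/(-4))**2)**2 = (4*(2*(-1/4))**2)**2 = (4*(-1/2)**2)**2 = (4*(1/4))**2 = 1**2 = 1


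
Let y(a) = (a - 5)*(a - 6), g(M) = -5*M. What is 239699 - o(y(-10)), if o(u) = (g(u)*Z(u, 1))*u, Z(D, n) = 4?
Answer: 1391699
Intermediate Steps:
y(a) = (-6 + a)*(-5 + a) (y(a) = (-5 + a)*(-6 + a) = (-6 + a)*(-5 + a))
o(u) = -20*u² (o(u) = (-5*u*4)*u = (-20*u)*u = -20*u²)
239699 - o(y(-10)) = 239699 - (-20)*(30 + (-10)² - 11*(-10))² = 239699 - (-20)*(30 + 100 + 110)² = 239699 - (-20)*240² = 239699 - (-20)*57600 = 239699 - 1*(-1152000) = 239699 + 1152000 = 1391699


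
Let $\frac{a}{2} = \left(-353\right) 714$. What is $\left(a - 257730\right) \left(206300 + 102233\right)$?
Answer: $-235044758862$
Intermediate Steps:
$a = -504084$ ($a = 2 \left(\left(-353\right) 714\right) = 2 \left(-252042\right) = -504084$)
$\left(a - 257730\right) \left(206300 + 102233\right) = \left(-504084 - 257730\right) \left(206300 + 102233\right) = \left(-761814\right) 308533 = -235044758862$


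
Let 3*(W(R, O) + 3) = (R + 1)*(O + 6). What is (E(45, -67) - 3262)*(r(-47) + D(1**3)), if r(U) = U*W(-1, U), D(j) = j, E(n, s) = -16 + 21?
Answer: -462494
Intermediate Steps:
W(R, O) = -3 + (1 + R)*(6 + O)/3 (W(R, O) = -3 + ((R + 1)*(O + 6))/3 = -3 + ((1 + R)*(6 + O))/3 = -3 + (1 + R)*(6 + O)/3)
E(n, s) = 5
r(U) = -3*U (r(U) = U*(-1 + 2*(-1) + U/3 + (1/3)*U*(-1)) = U*(-1 - 2 + U/3 - U/3) = U*(-3) = -3*U)
(E(45, -67) - 3262)*(r(-47) + D(1**3)) = (5 - 3262)*(-3*(-47) + 1**3) = -3257*(141 + 1) = -3257*142 = -462494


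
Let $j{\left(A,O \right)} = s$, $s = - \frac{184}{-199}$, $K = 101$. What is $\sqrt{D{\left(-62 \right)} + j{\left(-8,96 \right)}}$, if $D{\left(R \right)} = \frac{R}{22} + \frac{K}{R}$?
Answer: $\frac{i \sqrt{64883925722}}{135718} \approx 1.8769 i$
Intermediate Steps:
$s = \frac{184}{199}$ ($s = \left(-184\right) \left(- \frac{1}{199}\right) = \frac{184}{199} \approx 0.92462$)
$j{\left(A,O \right)} = \frac{184}{199}$
$D{\left(R \right)} = \frac{101}{R} + \frac{R}{22}$ ($D{\left(R \right)} = \frac{R}{22} + \frac{101}{R} = \frac{101}{R} + \frac{R}{22}$)
$\sqrt{D{\left(-62 \right)} + j{\left(-8,96 \right)}} = \sqrt{\left(\frac{101}{-62} + \frac{1}{22} \left(-62\right)\right) + \frac{184}{199}} = \sqrt{\left(101 \left(- \frac{1}{62}\right) - \frac{31}{11}\right) + \frac{184}{199}} = \sqrt{\left(- \frac{101}{62} - \frac{31}{11}\right) + \frac{184}{199}} = \sqrt{- \frac{3033}{682} + \frac{184}{199}} = \sqrt{- \frac{478079}{135718}} = \frac{i \sqrt{64883925722}}{135718}$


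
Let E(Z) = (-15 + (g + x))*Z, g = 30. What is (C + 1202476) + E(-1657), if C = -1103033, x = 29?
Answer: 26535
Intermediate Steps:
E(Z) = 44*Z (E(Z) = (-15 + (30 + 29))*Z = (-15 + 59)*Z = 44*Z)
(C + 1202476) + E(-1657) = (-1103033 + 1202476) + 44*(-1657) = 99443 - 72908 = 26535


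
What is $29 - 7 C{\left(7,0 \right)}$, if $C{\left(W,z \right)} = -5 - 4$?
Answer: $92$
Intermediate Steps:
$C{\left(W,z \right)} = -9$
$29 - 7 C{\left(7,0 \right)} = 29 - -63 = 29 + 63 = 92$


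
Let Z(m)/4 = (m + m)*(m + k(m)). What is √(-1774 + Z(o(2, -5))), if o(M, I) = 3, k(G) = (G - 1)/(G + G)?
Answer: 11*I*√14 ≈ 41.158*I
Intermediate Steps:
k(G) = (-1 + G)/(2*G) (k(G) = (-1 + G)/((2*G)) = (-1 + G)*(1/(2*G)) = (-1 + G)/(2*G))
Z(m) = 8*m*(m + (-1 + m)/(2*m)) (Z(m) = 4*((m + m)*(m + (-1 + m)/(2*m))) = 4*((2*m)*(m + (-1 + m)/(2*m))) = 4*(2*m*(m + (-1 + m)/(2*m))) = 8*m*(m + (-1 + m)/(2*m)))
√(-1774 + Z(o(2, -5))) = √(-1774 + (-4 + 4*3 + 8*3²)) = √(-1774 + (-4 + 12 + 8*9)) = √(-1774 + (-4 + 12 + 72)) = √(-1774 + 80) = √(-1694) = 11*I*√14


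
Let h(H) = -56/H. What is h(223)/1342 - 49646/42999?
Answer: -675443990/584915397 ≈ -1.1548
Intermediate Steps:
h(223)/1342 - 49646/42999 = -56/223/1342 - 49646/42999 = -56*1/223*(1/1342) - 49646*1/42999 = -56/223*1/1342 - 49646/42999 = -28/149633 - 49646/42999 = -675443990/584915397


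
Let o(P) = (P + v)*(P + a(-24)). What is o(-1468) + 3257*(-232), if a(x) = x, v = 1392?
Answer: -642232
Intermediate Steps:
o(P) = (-24 + P)*(1392 + P) (o(P) = (P + 1392)*(P - 24) = (1392 + P)*(-24 + P) = (-24 + P)*(1392 + P))
o(-1468) + 3257*(-232) = (-33408 + (-1468)² + 1368*(-1468)) + 3257*(-232) = (-33408 + 2155024 - 2008224) - 755624 = 113392 - 755624 = -642232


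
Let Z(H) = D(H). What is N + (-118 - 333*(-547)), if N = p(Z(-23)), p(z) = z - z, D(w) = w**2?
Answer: 182033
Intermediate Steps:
Z(H) = H**2
p(z) = 0
N = 0
N + (-118 - 333*(-547)) = 0 + (-118 - 333*(-547)) = 0 + (-118 + 182151) = 0 + 182033 = 182033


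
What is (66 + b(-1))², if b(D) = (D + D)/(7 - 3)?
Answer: 17161/4 ≈ 4290.3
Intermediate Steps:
b(D) = D/2 (b(D) = (2*D)/4 = (2*D)*(¼) = D/2)
(66 + b(-1))² = (66 + (½)*(-1))² = (66 - ½)² = (131/2)² = 17161/4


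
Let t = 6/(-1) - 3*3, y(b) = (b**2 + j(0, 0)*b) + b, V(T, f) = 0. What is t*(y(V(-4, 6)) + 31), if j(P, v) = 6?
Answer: -465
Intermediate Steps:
y(b) = b**2 + 7*b (y(b) = (b**2 + 6*b) + b = b**2 + 7*b)
t = -15 (t = 6*(-1) - 9 = -6 - 9 = -15)
t*(y(V(-4, 6)) + 31) = -15*(0*(7 + 0) + 31) = -15*(0*7 + 31) = -15*(0 + 31) = -15*31 = -465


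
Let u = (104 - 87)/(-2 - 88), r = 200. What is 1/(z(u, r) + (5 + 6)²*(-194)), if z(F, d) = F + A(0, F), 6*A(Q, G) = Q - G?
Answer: -108/2535209 ≈ -4.2600e-5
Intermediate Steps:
u = -17/90 (u = 17/(-90) = 17*(-1/90) = -17/90 ≈ -0.18889)
A(Q, G) = -G/6 + Q/6 (A(Q, G) = (Q - G)/6 = -G/6 + Q/6)
z(F, d) = 5*F/6 (z(F, d) = F + (-F/6 + (⅙)*0) = F + (-F/6 + 0) = F - F/6 = 5*F/6)
1/(z(u, r) + (5 + 6)²*(-194)) = 1/((⅚)*(-17/90) + (5 + 6)²*(-194)) = 1/(-17/108 + 11²*(-194)) = 1/(-17/108 + 121*(-194)) = 1/(-17/108 - 23474) = 1/(-2535209/108) = -108/2535209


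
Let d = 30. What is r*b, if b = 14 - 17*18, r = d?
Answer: -8760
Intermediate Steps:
r = 30
b = -292 (b = 14 - 306 = -292)
r*b = 30*(-292) = -8760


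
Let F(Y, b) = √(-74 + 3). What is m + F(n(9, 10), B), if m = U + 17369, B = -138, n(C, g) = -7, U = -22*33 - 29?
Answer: 16614 + I*√71 ≈ 16614.0 + 8.4261*I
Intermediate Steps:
U = -755 (U = -726 - 29 = -755)
m = 16614 (m = -755 + 17369 = 16614)
F(Y, b) = I*√71 (F(Y, b) = √(-71) = I*√71)
m + F(n(9, 10), B) = 16614 + I*√71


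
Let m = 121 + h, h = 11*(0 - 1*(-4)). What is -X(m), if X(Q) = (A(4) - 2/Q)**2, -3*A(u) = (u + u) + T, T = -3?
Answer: -76729/27225 ≈ -2.8183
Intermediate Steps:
A(u) = 1 - 2*u/3 (A(u) = -((u + u) - 3)/3 = -(2*u - 3)/3 = -(-3 + 2*u)/3 = 1 - 2*u/3)
h = 44 (h = 11*(0 + 4) = 11*4 = 44)
m = 165 (m = 121 + 44 = 165)
X(Q) = (-5/3 - 2/Q)**2 (X(Q) = ((1 - 2/3*4) - 2/Q)**2 = ((1 - 8/3) - 2/Q)**2 = (-5/3 - 2/Q)**2)
-X(m) = -(6 + 5*165)**2/(9*165**2) = -(6 + 825)**2/(9*27225) = -831**2/(9*27225) = -690561/(9*27225) = -1*76729/27225 = -76729/27225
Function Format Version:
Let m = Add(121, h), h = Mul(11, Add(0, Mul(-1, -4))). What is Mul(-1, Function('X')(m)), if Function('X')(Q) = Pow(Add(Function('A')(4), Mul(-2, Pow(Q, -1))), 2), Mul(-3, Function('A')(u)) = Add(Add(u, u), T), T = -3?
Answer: Rational(-76729, 27225) ≈ -2.8183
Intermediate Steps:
Function('A')(u) = Add(1, Mul(Rational(-2, 3), u)) (Function('A')(u) = Mul(Rational(-1, 3), Add(Add(u, u), -3)) = Mul(Rational(-1, 3), Add(Mul(2, u), -3)) = Mul(Rational(-1, 3), Add(-3, Mul(2, u))) = Add(1, Mul(Rational(-2, 3), u)))
h = 44 (h = Mul(11, Add(0, 4)) = Mul(11, 4) = 44)
m = 165 (m = Add(121, 44) = 165)
Function('X')(Q) = Pow(Add(Rational(-5, 3), Mul(-2, Pow(Q, -1))), 2) (Function('X')(Q) = Pow(Add(Add(1, Mul(Rational(-2, 3), 4)), Mul(-2, Pow(Q, -1))), 2) = Pow(Add(Add(1, Rational(-8, 3)), Mul(-2, Pow(Q, -1))), 2) = Pow(Add(Rational(-5, 3), Mul(-2, Pow(Q, -1))), 2))
Mul(-1, Function('X')(m)) = Mul(-1, Mul(Rational(1, 9), Pow(165, -2), Pow(Add(6, Mul(5, 165)), 2))) = Mul(-1, Mul(Rational(1, 9), Rational(1, 27225), Pow(Add(6, 825), 2))) = Mul(-1, Mul(Rational(1, 9), Rational(1, 27225), Pow(831, 2))) = Mul(-1, Mul(Rational(1, 9), Rational(1, 27225), 690561)) = Mul(-1, Rational(76729, 27225)) = Rational(-76729, 27225)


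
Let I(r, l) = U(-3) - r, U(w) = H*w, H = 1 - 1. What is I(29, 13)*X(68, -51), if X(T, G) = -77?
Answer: 2233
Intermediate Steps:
H = 0
U(w) = 0 (U(w) = 0*w = 0)
I(r, l) = -r (I(r, l) = 0 - r = -r)
I(29, 13)*X(68, -51) = -1*29*(-77) = -29*(-77) = 2233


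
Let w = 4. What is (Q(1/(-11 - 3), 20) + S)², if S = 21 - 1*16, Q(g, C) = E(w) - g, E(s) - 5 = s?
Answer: 38809/196 ≈ 198.01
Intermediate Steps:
E(s) = 5 + s
Q(g, C) = 9 - g (Q(g, C) = (5 + 4) - g = 9 - g)
S = 5 (S = 21 - 16 = 5)
(Q(1/(-11 - 3), 20) + S)² = ((9 - 1/(-11 - 3)) + 5)² = ((9 - 1/(-14)) + 5)² = ((9 - 1*(-1/14)) + 5)² = ((9 + 1/14) + 5)² = (127/14 + 5)² = (197/14)² = 38809/196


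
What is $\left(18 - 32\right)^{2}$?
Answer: $196$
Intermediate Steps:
$\left(18 - 32\right)^{2} = \left(-14\right)^{2} = 196$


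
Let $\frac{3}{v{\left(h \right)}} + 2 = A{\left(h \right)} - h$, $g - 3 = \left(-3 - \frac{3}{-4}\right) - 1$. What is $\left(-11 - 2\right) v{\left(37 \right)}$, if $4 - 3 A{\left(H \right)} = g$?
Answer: $\frac{468}{451} \approx 1.0377$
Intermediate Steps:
$g = - \frac{1}{4}$ ($g = 3 - \left(4 - \frac{3}{4}\right) = 3 - \frac{13}{4} = - \frac{1}{4} \approx -0.25$)
$A{\left(H \right)} = \frac{17}{12}$ ($A{\left(H \right)} = \frac{4}{3} - - \frac{1}{12} = \frac{4}{3} + \frac{1}{12} = \frac{17}{12}$)
$v{\left(h \right)} = \frac{3}{- \frac{7}{12} - h}$ ($v{\left(h \right)} = \frac{3}{-2 - \left(- \frac{17}{12} + h\right)} = \frac{3}{- \frac{7}{12} - h}$)
$\left(-11 - 2\right) v{\left(37 \right)} = \left(-11 - 2\right) \left(- \frac{36}{7 + 12 \cdot 37}\right) = \left(-11 - 2\right) \left(- \frac{36}{7 + 444}\right) = - 13 \left(- \frac{36}{451}\right) = - 13 \left(\left(-36\right) \frac{1}{451}\right) = \left(-13\right) \left(- \frac{36}{451}\right) = \frac{468}{451}$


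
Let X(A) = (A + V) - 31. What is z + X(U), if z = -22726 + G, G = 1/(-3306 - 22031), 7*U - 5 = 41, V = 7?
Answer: -4033751755/177359 ≈ -22743.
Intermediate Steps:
U = 46/7 (U = 5/7 + (⅐)*41 = 5/7 + 41/7 = 46/7 ≈ 6.5714)
X(A) = -24 + A (X(A) = (A + 7) - 31 = (7 + A) - 31 = -24 + A)
G = -1/25337 (G = 1/(-25337) = -1/25337 ≈ -3.9468e-5)
z = -575808663/25337 (z = -22726 - 1/25337 = -575808663/25337 ≈ -22726.)
z + X(U) = -575808663/25337 + (-24 + 46/7) = -575808663/25337 - 122/7 = -4033751755/177359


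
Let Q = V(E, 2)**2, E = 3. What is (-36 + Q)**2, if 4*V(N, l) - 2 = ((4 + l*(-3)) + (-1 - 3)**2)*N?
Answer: 7225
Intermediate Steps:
V(N, l) = 1/2 + N*(20 - 3*l)/4 (V(N, l) = 1/2 + (((4 + l*(-3)) + (-1 - 3)**2)*N)/4 = 1/2 + (((4 - 3*l) + (-4)**2)*N)/4 = 1/2 + (((4 - 3*l) + 16)*N)/4 = 1/2 + ((20 - 3*l)*N)/4 = 1/2 + (N*(20 - 3*l))/4 = 1/2 + N*(20 - 3*l)/4)
Q = 121 (Q = (1/2 + 5*3 - 3/4*3*2)**2 = (1/2 + 15 - 9/2)**2 = 11**2 = 121)
(-36 + Q)**2 = (-36 + 121)**2 = 85**2 = 7225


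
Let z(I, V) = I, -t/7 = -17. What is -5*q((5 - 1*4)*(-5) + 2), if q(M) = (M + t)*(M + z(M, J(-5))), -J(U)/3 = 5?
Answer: 3480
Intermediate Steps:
t = 119 (t = -7*(-17) = 119)
J(U) = -15 (J(U) = -3*5 = -15)
q(M) = 2*M*(119 + M) (q(M) = (M + 119)*(M + M) = (119 + M)*(2*M) = 2*M*(119 + M))
-5*q((5 - 1*4)*(-5) + 2) = -10*((5 - 1*4)*(-5) + 2)*(119 + ((5 - 1*4)*(-5) + 2)) = -10*((5 - 4)*(-5) + 2)*(119 + ((5 - 4)*(-5) + 2)) = -10*(1*(-5) + 2)*(119 + (1*(-5) + 2)) = -10*(-5 + 2)*(119 + (-5 + 2)) = -10*(-3)*(119 - 3) = -10*(-3)*116 = -5*(-696) = 3480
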